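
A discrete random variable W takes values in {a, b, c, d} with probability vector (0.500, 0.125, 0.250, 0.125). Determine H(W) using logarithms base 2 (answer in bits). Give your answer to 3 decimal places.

1.750 bits

H(W) = −Σ p·log₂ p.
  −(0.500)·log₂(0.500) = 0.5000
  −(0.125)·log₂(0.125) = 0.3750
  −(0.250)·log₂(0.250) = 0.5000
  −(0.125)·log₂(0.125) = 0.3750
Sum: 0.5000 + 0.3750 + 0.5000 + 0.3750 = 1.750 bits.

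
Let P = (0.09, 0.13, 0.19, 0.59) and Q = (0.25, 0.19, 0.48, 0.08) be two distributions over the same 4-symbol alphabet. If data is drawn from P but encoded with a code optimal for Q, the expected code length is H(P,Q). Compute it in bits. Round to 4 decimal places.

H(P,Q) = −Σ p·log₂ q.
  −0.09·log₂(0.25) = 0.18000
  −0.13·log₂(0.19) = 0.31147
  −0.19·log₂(0.48) = 0.20119
  −0.59·log₂(0.08) = 2.14988
H(P,Q) = 2.8425 bits.

2.8425 bits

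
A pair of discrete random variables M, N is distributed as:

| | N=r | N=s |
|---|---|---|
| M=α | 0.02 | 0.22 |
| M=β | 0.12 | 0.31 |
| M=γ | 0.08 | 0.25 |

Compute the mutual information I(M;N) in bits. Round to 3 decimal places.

0.030 bits

Marginals: p(M) = (0.2400, 0.4300, 0.3300), p(N) = (0.2200, 0.7800).
I(M;N) = H(M) + H(N) − H(M,N).
H(M) = 1.5455, H(N) = 0.7602, H(M,N) = 2.2758.
I(M;N) = 1.5455 + 0.7602 − 2.2758 = 0.030 bits.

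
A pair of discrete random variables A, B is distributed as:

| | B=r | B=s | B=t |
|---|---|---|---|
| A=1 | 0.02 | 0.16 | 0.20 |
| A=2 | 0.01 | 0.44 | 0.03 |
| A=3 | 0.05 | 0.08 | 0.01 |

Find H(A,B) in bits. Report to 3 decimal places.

2.314 bits

H(A,B) = −Σ p(x,y)·log₂ p(x,y) over all 9 cells.
  cell (1,r): −0.02·log₂0.02 = 0.1129
  cell (1,s): −0.16·log₂0.16 = 0.4230
  cell (1,t): −0.20·log₂0.20 = 0.4644
  cell (2,r): −0.01·log₂0.01 = 0.0664
  cell (2,s): −0.44·log₂0.44 = 0.5211
  cell (2,t): −0.03·log₂0.03 = 0.1518
  cell (3,r): −0.05·log₂0.05 = 0.2161
  cell (3,s): −0.08·log₂0.08 = 0.2915
  cell (3,t): −0.01·log₂0.01 = 0.0664
Sum = 2.314 bits.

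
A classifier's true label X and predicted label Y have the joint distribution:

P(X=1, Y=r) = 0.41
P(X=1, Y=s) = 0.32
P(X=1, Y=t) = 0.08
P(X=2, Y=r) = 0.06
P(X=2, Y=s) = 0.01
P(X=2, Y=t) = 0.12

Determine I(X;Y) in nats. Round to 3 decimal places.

0.127 nats

Marginals: p(X) = (0.8100, 0.1900), p(Y) = (0.4700, 0.3300, 0.2000).
I(X;Y) = H(X) + H(Y) − H(X,Y).
H(X) = 0.4862, H(Y) = 1.0426, H(X,Y) = 1.4015.
I(X;Y) = 0.4862 + 1.0426 − 1.4015 = 0.127 nats.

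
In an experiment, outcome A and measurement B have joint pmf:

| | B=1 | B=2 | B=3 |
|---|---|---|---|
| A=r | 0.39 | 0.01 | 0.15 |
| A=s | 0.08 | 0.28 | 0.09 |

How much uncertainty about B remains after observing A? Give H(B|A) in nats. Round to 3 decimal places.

0.785 nats

Marginals: p(A) = (0.5500, 0.4500), p(B) = (0.4700, 0.2900, 0.2400).
H(B|A) = Σ p(A) · H(B|A=·).
  A=r: p=0.5500, H(B|A=r) = 0.6710
  A=s: p=0.4500, H(B|A=s) = 0.9242
Weighted sum = 0.785 nats.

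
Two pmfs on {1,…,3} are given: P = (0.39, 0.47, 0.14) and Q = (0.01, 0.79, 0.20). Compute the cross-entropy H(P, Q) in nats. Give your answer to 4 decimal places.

2.1321 nats

H(P,Q) = −Σ p·ln q.
  −0.39·ln(0.01) = 1.79602
  −0.47·ln(0.79) = 0.11079
  −0.14·ln(0.20) = 0.22532
H(P,Q) = 2.1321 nats.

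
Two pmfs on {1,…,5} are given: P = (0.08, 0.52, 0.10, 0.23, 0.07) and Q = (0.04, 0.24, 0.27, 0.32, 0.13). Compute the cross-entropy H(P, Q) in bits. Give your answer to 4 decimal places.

2.2152 bits

H(P,Q) = −Σ p·log₂ q.
  −0.08·log₂(0.04) = 0.37151
  −0.52·log₂(0.24) = 1.07062
  −0.10·log₂(0.27) = 0.18890
  −0.23·log₂(0.32) = 0.37809
  −0.07·log₂(0.13) = 0.20604
H(P,Q) = 2.2152 bits.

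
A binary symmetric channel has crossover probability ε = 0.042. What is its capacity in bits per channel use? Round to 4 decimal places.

Binary symmetric channel: C = 1 − h₂(ε) where h₂ is the binary entropy function.
h₂(0.042) = −0.042·log₂0.042 − 0.958·log₂0.958 = 0.2514.
C = 1 − 0.2514 = 0.7486 bits per channel use.

0.7486 bits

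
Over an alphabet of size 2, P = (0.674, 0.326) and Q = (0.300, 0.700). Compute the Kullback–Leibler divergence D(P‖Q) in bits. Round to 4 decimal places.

0.4277 bits

D(P‖Q) = Σ p·log₂(p/q).
  0.674·log₂(0.674/0.300) = 0.78709
  0.326·log₂(0.326/0.700) = -0.35941
D(P‖Q) = 0.4277 bits.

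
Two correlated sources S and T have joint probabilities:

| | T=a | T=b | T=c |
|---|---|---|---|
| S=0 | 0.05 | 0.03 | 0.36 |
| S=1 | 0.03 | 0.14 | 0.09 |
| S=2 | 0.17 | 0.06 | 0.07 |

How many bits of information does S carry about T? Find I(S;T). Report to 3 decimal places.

Marginals: p(S) = (0.4400, 0.2600, 0.3000), p(T) = (0.2500, 0.2300, 0.5200).
I(S;T) = Σ p(x,y)·log₂[p(x,y)/(p(x)p(y))].
  (0,a): 0.05·log₂(0.4545) = -0.0569
  (0,b): 0.03·log₂(0.2964) = -0.0526
  (0,c): 0.36·log₂(1.5734) = 0.2354
  (1,a): 0.03·log₂(0.4615) = -0.0335
  (1,b): 0.14·log₂(2.3411) = 0.1718
  (1,c): 0.09·log₂(0.6657) = -0.0528
  (2,a): 0.17·log₂(2.2667) = 0.2007
  (2,b): 0.06·log₂(0.8696) = -0.0121
  (2,c): 0.07·log₂(0.4487) = -0.0809
Sum = 0.319 bits.

0.319 bits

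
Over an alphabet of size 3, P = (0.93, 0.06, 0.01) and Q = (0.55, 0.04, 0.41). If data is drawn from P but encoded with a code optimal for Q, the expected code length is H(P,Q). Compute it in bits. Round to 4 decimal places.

1.0936 bits

H(P,Q) = −Σ p·log₂ q.
  −0.93·log₂(0.55) = 0.80212
  −0.06·log₂(0.04) = 0.27863
  −0.01·log₂(0.41) = 0.01286
H(P,Q) = 1.0936 bits.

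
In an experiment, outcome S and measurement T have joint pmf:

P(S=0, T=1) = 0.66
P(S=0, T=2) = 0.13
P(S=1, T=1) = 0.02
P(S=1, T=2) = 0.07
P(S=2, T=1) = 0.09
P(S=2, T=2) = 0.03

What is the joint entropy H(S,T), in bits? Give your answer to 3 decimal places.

1.624 bits

H(S,T) = −Σ p(x,y)·log₂ p(x,y) over all 6 cells.
  cell (0,1): −0.66·log₂0.66 = 0.3956
  cell (0,2): −0.13·log₂0.13 = 0.3826
  cell (1,1): −0.02·log₂0.02 = 0.1129
  cell (1,2): −0.07·log₂0.07 = 0.2686
  cell (2,1): −0.09·log₂0.09 = 0.3127
  cell (2,2): −0.03·log₂0.03 = 0.1518
Sum = 1.624 bits.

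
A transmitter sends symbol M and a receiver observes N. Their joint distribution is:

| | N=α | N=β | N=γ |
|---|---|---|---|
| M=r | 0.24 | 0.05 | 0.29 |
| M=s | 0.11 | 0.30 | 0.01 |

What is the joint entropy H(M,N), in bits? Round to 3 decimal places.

2.166 bits

H(M,N) = −Σ p(x,y)·log₂ p(x,y) over all 6 cells.
  cell (r,α): −0.24·log₂0.24 = 0.4941
  cell (r,β): −0.05·log₂0.05 = 0.2161
  cell (r,γ): −0.29·log₂0.29 = 0.5179
  cell (s,α): −0.11·log₂0.11 = 0.3503
  cell (s,β): −0.30·log₂0.30 = 0.5211
  cell (s,γ): −0.01·log₂0.01 = 0.0664
Sum = 2.166 bits.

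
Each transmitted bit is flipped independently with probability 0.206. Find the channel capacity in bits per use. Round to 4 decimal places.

Binary symmetric channel: C = 1 − h₂(ε) where h₂ is the binary entropy function.
h₂(0.206) = −0.206·log₂0.206 − 0.794·log₂0.794 = 0.7338.
C = 1 − 0.7338 = 0.2662 bits per channel use.

0.2662 bits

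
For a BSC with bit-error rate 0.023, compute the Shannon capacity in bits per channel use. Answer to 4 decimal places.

0.8420 bits

Binary symmetric channel: C = 1 − h₂(ε) where h₂ is the binary entropy function.
h₂(0.023) = −0.023·log₂0.023 − 0.977·log₂0.977 = 0.1580.
C = 1 − 0.1580 = 0.8420 bits per channel use.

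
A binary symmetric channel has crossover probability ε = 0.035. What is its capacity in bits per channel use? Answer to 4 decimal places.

Binary symmetric channel: C = 1 − h₂(ε) where h₂ is the binary entropy function.
h₂(0.035) = −0.035·log₂0.035 − 0.965·log₂0.965 = 0.2189.
C = 1 − 0.2189 = 0.7811 bits per channel use.

0.7811 bits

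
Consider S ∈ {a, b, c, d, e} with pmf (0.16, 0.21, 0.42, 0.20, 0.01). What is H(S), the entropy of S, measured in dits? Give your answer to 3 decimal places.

H(S) = −Σ p·log₁₀ p.
  −(0.16)·log₁₀(0.16) = 0.1273
  −(0.21)·log₁₀(0.21) = 0.1423
  −(0.42)·log₁₀(0.42) = 0.1582
  −(0.20)·log₁₀(0.20) = 0.1398
  −(0.01)·log₁₀(0.01) = 0.0200
Sum: 0.1273 + 0.1423 + 0.1582 + 0.1398 + 0.0200 = 0.588 dits.

0.588 dits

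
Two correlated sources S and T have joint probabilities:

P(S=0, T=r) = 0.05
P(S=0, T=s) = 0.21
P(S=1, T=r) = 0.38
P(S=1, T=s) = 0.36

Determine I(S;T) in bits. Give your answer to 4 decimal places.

Marginals: p(S) = (0.2600, 0.7400), p(T) = (0.4300, 0.5700).
I(S;T) = Σ p(x,y)·log₂[p(x,y)/(p(x)p(y))].
  (0,r): 0.05·log₂(0.4472) = -0.05805
  (0,s): 0.21·log₂(1.4170) = 0.10560
  (1,r): 0.38·log₂(1.1942) = 0.09730
  (1,s): 0.36·log₂(0.8535) = -0.08228
Sum = 0.0626 bits.

0.0626 bits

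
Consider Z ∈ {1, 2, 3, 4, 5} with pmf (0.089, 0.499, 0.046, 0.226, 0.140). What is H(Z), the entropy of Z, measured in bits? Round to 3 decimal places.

H(Z) = −Σ p·log₂ p.
  −(0.089)·log₂(0.089) = 0.3106
  −(0.499)·log₂(0.499) = 0.5004
  −(0.046)·log₂(0.046) = 0.2043
  −(0.226)·log₂(0.226) = 0.4849
  −(0.140)·log₂(0.140) = 0.3971
Sum: 0.3106 + 0.5004 + 0.2043 + 0.4849 + 0.3971 = 1.897 bits.

1.897 bits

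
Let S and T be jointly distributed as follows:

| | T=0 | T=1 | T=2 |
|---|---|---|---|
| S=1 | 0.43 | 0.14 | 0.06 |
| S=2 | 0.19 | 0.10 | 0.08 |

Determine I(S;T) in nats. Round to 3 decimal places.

0.018 nats

Marginals: p(S) = (0.6300, 0.3700), p(T) = (0.6200, 0.2400, 0.1400).
I(S;T) = Σ p(x,y)·ln[p(x,y)/(p(x)p(y))].
  (1,0): 0.43·ln(1.1009) = 0.0413
  (1,1): 0.14·ln(0.9259) = -0.0108
  (1,2): 0.06·ln(0.6803) = -0.0231
  (2,0): 0.19·ln(0.8282) = -0.0358
  (2,1): 0.10·ln(1.1261) = 0.0119
  (2,2): 0.08·ln(1.5444) = 0.0348
Sum = 0.018 nats.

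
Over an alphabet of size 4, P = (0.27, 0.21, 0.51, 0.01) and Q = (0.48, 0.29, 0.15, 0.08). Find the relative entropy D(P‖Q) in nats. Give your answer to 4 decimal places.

D(P‖Q) = Σ p·ln(p/q).
  0.27·ln(0.27/0.48) = -0.15535
  0.21·ln(0.21/0.29) = -0.06778
  0.51·ln(0.51/0.15) = 0.62413
  0.01·ln(0.01/0.08) = -0.02079
D(P‖Q) = 0.3802 nats.

0.3802 nats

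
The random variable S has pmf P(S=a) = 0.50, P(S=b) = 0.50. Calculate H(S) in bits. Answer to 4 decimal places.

H(S) = −Σ p·log₂ p.
  −(0.50)·log₂(0.50) = 0.50000
  −(0.50)·log₂(0.50) = 0.50000
Sum: 0.50000 + 0.50000 = 1.0000 bits.

1.0000 bits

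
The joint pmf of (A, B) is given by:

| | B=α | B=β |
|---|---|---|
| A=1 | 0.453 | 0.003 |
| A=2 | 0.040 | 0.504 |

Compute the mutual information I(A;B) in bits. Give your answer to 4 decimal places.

Marginals: p(A) = (0.4560, 0.5440), p(B) = (0.4930, 0.5070).
I(A;B) = Σ p(x,y)·log₂[p(x,y)/(p(x)p(y))].
  (1,α): 0.453·log₂(2.0151) = 0.45790
  (1,β): 0.003·log₂(0.0130) = -0.01880
  (2,α): 0.040·log₂(0.1491) = -0.10981
  (2,β): 0.504·log₂(1.8274) = 0.43836
Sum = 0.7676 bits.

0.7676 bits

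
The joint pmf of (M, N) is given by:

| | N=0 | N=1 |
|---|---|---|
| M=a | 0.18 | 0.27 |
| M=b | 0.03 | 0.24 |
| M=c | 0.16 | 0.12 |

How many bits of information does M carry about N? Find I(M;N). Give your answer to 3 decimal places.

Marginals: p(M) = (0.4500, 0.2700, 0.2800), p(N) = (0.3700, 0.6300).
I(M;N) = Σ p(x,y)·log₂[p(x,y)/(p(x)p(y))].
  (a,0): 0.18·log₂(1.0811) = 0.0202
  (a,1): 0.27·log₂(0.9524) = -0.0190
  (b,0): 0.03·log₂(0.3003) = -0.0521
  (b,1): 0.24·log₂(1.4109) = 0.1192
  (c,0): 0.16·log₂(1.5444) = 0.1003
  (c,1): 0.12·log₂(0.6803) = -0.0667
Sum = 0.102 bits.

0.102 bits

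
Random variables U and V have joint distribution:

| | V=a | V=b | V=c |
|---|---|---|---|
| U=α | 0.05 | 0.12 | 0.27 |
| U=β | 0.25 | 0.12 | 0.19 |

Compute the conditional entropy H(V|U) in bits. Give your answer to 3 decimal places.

Marginals: p(U) = (0.4400, 0.5600), p(V) = (0.3000, 0.2400, 0.4600).
H(V|U) = Σ p(U) · H(V|U=·).
  U=α: p=0.4400, H(V|U=α) = 1.3001
  U=β: p=0.5600, H(V|U=β) = 1.5247
Weighted sum = 1.426 bits.

1.426 bits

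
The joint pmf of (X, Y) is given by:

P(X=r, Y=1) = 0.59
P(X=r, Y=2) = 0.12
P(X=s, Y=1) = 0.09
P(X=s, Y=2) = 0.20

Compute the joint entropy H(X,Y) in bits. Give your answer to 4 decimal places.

1.5932 bits

H(X,Y) = −Σ p(x,y)·log₂ p(x,y) over all 4 cells.
  cell (r,1): −0.59·log₂0.59 = 0.44912
  cell (r,2): −0.12·log₂0.12 = 0.36707
  cell (s,1): −0.09·log₂0.09 = 0.31265
  cell (s,2): −0.20·log₂0.20 = 0.46439
Sum = 1.5932 bits.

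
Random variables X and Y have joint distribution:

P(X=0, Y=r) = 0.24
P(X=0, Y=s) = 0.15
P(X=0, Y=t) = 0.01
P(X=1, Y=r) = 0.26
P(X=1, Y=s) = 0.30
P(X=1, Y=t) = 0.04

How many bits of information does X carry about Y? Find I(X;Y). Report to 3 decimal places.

Marginals: p(X) = (0.4000, 0.6000), p(Y) = (0.5000, 0.4500, 0.0500).
I(X;Y) = Σ p(x,y)·log₂[p(x,y)/(p(x)p(y))].
  (0,r): 0.24·log₂(1.2000) = 0.0631
  (0,s): 0.15·log₂(0.8333) = -0.0395
  (0,t): 0.01·log₂(0.5000) = -0.0100
  (1,r): 0.26·log₂(0.8667) = -0.0537
  (1,s): 0.30·log₂(1.1111) = 0.0456
  (1,t): 0.04·log₂(1.3333) = 0.0166
Sum = 0.022 bits.

0.022 bits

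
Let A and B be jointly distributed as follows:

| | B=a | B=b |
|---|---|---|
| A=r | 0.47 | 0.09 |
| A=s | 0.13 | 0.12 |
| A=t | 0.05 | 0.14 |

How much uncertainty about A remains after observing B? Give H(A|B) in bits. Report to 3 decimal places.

Chain rule: H(A|B) = H(A,B) − H(B).
Marginals: p(A) = (0.5600, 0.2500, 0.1900), p(B) = (0.6500, 0.3500).
H(A,B) = 2.1875 bits; H(B) = 0.9341 bits.
H(A|B) = 2.1875 − 0.9341 = 1.253 bits.

1.253 bits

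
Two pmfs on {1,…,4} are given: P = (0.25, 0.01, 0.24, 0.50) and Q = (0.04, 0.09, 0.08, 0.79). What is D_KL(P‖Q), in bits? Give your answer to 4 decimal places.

D(P‖Q) = Σ p·log₂(p/q).
  0.25·log₂(0.25/0.04) = 0.66096
  0.01·log₂(0.01/0.09) = -0.03170
  0.24·log₂(0.24/0.08) = 0.38039
  0.50·log₂(0.50/0.79) = -0.32996
D(P‖Q) = 0.6797 bits.

0.6797 bits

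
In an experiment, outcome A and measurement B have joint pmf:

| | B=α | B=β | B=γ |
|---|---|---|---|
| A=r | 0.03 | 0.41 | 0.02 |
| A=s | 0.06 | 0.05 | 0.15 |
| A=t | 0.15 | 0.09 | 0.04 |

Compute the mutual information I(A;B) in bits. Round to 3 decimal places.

Marginals: p(A) = (0.4600, 0.2600, 0.2800), p(B) = (0.2400, 0.5500, 0.2100).
I(A;B) = Σ p(x,y)·log₂[p(x,y)/(p(x)p(y))].
  (r,α): 0.03·log₂(0.2717) = -0.0564
  (r,β): 0.41·log₂(1.6206) = 0.2856
  (r,γ): 0.02·log₂(0.2070) = -0.0454
  (s,α): 0.06·log₂(0.9615) = -0.0034
  (s,β): 0.05·log₂(0.3497) = -0.0758
  (s,γ): 0.15·log₂(2.7473) = 0.2187
  (t,α): 0.15·log₂(2.2321) = 0.1738
  (t,β): 0.09·log₂(0.5844) = -0.0697
  (t,γ): 0.04·log₂(0.6803) = -0.0222
Sum = 0.405 bits.

0.405 bits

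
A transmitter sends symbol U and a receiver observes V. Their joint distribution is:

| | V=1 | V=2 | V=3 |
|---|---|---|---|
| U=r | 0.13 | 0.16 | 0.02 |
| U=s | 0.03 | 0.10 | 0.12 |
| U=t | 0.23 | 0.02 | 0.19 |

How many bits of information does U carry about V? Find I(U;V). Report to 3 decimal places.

Marginals: p(U) = (0.3100, 0.2500, 0.4400), p(V) = (0.3900, 0.2800, 0.3300).
I(U;V) = H(U) + H(V) − H(U,V).
H(U) = 1.5449, H(V) = 1.5718, H(U,V) = 2.8253.
I(U;V) = 1.5449 + 1.5718 − 2.8253 = 0.291 bits.

0.291 bits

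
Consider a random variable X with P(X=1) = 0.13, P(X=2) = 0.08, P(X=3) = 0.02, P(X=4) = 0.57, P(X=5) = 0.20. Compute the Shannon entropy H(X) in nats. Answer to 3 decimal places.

1.188 nats

H(X) = −Σ p·ln p.
  −(0.13)·ln(0.13) = 0.2652
  −(0.08)·ln(0.08) = 0.2021
  −(0.02)·ln(0.02) = 0.0782
  −(0.57)·ln(0.57) = 0.3204
  −(0.20)·ln(0.20) = 0.3219
Sum: 0.2652 + 0.2021 + 0.0782 + 0.3204 + 0.3219 = 1.188 nats.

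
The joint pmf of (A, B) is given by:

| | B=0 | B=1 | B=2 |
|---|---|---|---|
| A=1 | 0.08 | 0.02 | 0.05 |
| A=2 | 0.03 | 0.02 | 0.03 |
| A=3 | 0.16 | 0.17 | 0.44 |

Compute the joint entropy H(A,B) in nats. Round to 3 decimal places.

1.674 nats

H(A,B) = −Σ p(x,y)·ln p(x,y) over all 9 cells.
  cell (1,0): −0.08·ln0.08 = 0.2021
  cell (1,1): −0.02·ln0.02 = 0.0782
  cell (1,2): −0.05·ln0.05 = 0.1498
  cell (2,0): −0.03·ln0.03 = 0.1052
  cell (2,1): −0.02·ln0.02 = 0.0782
  cell (2,2): −0.03·ln0.03 = 0.1052
  cell (3,0): −0.16·ln0.16 = 0.2932
  cell (3,1): −0.17·ln0.17 = 0.3012
  cell (3,2): −0.44·ln0.44 = 0.3612
Sum = 1.674 nats.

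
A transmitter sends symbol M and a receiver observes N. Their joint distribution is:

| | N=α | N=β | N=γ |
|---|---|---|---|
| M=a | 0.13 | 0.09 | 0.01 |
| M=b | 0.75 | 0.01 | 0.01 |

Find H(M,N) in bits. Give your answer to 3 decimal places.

1.206 bits

H(M,N) = −Σ p(x,y)·log₂ p(x,y) over all 6 cells.
  cell (a,α): −0.13·log₂0.13 = 0.3826
  cell (a,β): −0.09·log₂0.09 = 0.3127
  cell (a,γ): −0.01·log₂0.01 = 0.0664
  cell (b,α): −0.75·log₂0.75 = 0.3113
  cell (b,β): −0.01·log₂0.01 = 0.0664
  cell (b,γ): −0.01·log₂0.01 = 0.0664
Sum = 1.206 bits.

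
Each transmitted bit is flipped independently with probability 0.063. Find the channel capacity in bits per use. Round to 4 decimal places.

0.6608 bits

Binary symmetric channel: C = 1 − h₂(ε) where h₂ is the binary entropy function.
h₂(0.063) = −0.063·log₂0.063 − 0.937·log₂0.937 = 0.3392.
C = 1 − 0.3392 = 0.6608 bits per channel use.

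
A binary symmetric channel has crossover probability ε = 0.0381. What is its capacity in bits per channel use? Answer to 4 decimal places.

0.7665 bits

Binary symmetric channel: C = 1 − h₂(ε) where h₂ is the binary entropy function.
h₂(0.0381) = −0.0381·log₂0.0381 − 0.9619·log₂0.9619 = 0.2335.
C = 1 − 0.2335 = 0.7665 bits per channel use.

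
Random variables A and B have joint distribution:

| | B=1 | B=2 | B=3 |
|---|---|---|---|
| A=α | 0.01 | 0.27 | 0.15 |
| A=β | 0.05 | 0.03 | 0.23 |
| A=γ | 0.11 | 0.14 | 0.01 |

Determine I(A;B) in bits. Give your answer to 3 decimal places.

0.382 bits

Marginals: p(A) = (0.4300, 0.3100, 0.2600), p(B) = (0.1700, 0.4400, 0.3900).
I(A;B) = Σ p(x,y)·log₂[p(x,y)/(p(x)p(y))].
  (α,1): 0.01·log₂(0.1368) = -0.0287
  (α,2): 0.27·log₂(1.4271) = 0.1385
  (α,3): 0.15·log₂(0.8945) = -0.0241
  (β,1): 0.05·log₂(0.9488) = -0.0038
  (β,2): 0.03·log₂(0.2199) = -0.0655
  (β,3): 0.23·log₂(1.9024) = 0.2134
  (γ,1): 0.11·log₂(2.4887) = 0.1447
  (γ,2): 0.14·log₂(1.2238) = 0.0408
  (γ,3): 0.01·log₂(0.0986) = -0.0334
Sum = 0.382 bits.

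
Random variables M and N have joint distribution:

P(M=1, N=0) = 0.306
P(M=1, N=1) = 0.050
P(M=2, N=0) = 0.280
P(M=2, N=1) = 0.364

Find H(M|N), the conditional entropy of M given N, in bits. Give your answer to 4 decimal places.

0.8052 bits

Chain rule: H(M|N) = H(M,N) − H(N).
Marginals: p(M) = (0.3560, 0.6440), p(N) = (0.5860, 0.4140).
H(M,N) = 1.7838 bits; H(N) = 0.9786 bits.
H(M|N) = 1.7838 − 0.9786 = 0.8052 bits.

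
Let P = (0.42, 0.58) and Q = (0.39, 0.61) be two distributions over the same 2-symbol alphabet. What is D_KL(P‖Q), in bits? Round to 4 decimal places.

0.0027 bits

D(P‖Q) = Σ p·log₂(p/q).
  0.42·log₂(0.42/0.39) = 0.04490
  0.58·log₂(0.58/0.61) = -0.04220
D(P‖Q) = 0.0027 bits.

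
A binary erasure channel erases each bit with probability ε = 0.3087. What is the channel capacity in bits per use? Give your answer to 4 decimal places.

Binary erasure channel: capacity C = 1 − ε.
C = 1 − 0.3087 = 0.6913 bits per channel use.

0.6913 bits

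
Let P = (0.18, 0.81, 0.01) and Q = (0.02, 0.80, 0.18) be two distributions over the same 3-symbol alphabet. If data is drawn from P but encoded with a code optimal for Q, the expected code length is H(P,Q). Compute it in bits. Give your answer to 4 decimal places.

H(P,Q) = −Σ p·log₂ q.
  −0.18·log₂(0.02) = 1.01589
  −0.81·log₂(0.80) = 0.26076
  −0.01·log₂(0.18) = 0.02474
H(P,Q) = 1.3014 bits.

1.3014 bits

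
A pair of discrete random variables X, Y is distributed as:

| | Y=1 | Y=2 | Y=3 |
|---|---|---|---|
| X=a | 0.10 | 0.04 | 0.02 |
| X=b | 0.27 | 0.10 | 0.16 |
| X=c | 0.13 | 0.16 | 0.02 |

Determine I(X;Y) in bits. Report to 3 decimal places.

0.103 bits

Marginals: p(X) = (0.1600, 0.5300, 0.3100), p(Y) = (0.5000, 0.3000, 0.2000).
I(X;Y) = Σ p(x,y)·log₂[p(x,y)/(p(x)p(y))].
  (a,1): 0.10·log₂(1.2500) = 0.0322
  (a,2): 0.04·log₂(0.8333) = -0.0105
  (a,3): 0.02·log₂(0.6250) = -0.0136
  (b,1): 0.27·log₂(1.0189) = 0.0073
  (b,2): 0.10·log₂(0.6289) = -0.0669
  (b,3): 0.16·log₂(1.5094) = 0.0950
  (c,1): 0.13·log₂(0.8387) = -0.0330
  (c,2): 0.16·log₂(1.7204) = 0.1252
  (c,3): 0.02·log₂(0.3226) = -0.0326
Sum = 0.103 bits.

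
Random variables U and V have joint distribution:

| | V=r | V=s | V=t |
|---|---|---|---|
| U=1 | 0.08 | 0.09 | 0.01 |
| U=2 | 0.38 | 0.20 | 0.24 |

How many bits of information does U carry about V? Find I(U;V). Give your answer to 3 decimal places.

Marginals: p(U) = (0.1800, 0.8200), p(V) = (0.4600, 0.2900, 0.2500).
I(U;V) = Σ p(x,y)·log₂[p(x,y)/(p(x)p(y))].
  (1,r): 0.08·log₂(0.9662) = -0.0040
  (1,s): 0.09·log₂(1.7241) = 0.0707
  (1,t): 0.01·log₂(0.2222) = -0.0217
  (2,r): 0.38·log₂(1.0074) = 0.0041
  (2,s): 0.20·log₂(0.8410) = -0.0499
  (2,t): 0.24·log₂(1.1707) = 0.0546
Sum = 0.054 bits.

0.054 bits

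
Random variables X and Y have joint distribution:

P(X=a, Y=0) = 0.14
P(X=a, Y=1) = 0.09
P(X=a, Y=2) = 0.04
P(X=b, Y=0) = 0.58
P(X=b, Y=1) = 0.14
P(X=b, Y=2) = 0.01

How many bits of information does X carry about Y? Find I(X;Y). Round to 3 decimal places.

0.072 bits

Marginals: p(X) = (0.2700, 0.7300), p(Y) = (0.7200, 0.2300, 0.0500).
I(X;Y) = H(X) + H(Y) − H(X,Y).
H(X) = 0.8415, H(Y) = 1.0450, H(X,Y) = 1.8149.
I(X;Y) = 0.8415 + 1.0450 − 1.8149 = 0.072 bits.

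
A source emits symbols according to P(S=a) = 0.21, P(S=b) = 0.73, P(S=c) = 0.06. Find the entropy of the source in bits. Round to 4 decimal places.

1.0478 bits

H(S) = −Σ p·log₂ p.
  −(0.21)·log₂(0.21) = 0.47282
  −(0.73)·log₂(0.73) = 0.33144
  −(0.06)·log₂(0.06) = 0.24353
Sum: 0.47282 + 0.33144 + 0.24353 = 1.0478 bits.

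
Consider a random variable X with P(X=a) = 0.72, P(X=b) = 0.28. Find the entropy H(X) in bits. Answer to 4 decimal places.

H(X) = −Σ p·log₂ p.
  −(0.72)·log₂(0.72) = 0.34123
  −(0.28)·log₂(0.28) = 0.51422
Sum: 0.34123 + 0.51422 = 0.8555 bits.

0.8555 bits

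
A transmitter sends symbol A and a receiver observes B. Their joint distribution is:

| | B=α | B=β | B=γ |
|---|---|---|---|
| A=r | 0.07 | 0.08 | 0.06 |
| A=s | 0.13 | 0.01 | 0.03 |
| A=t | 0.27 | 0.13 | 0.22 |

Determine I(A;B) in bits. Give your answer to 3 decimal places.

0.074 bits

Marginals: p(A) = (0.2100, 0.1700, 0.6200), p(B) = (0.4700, 0.2200, 0.3100).
I(A;B) = Σ p(x,y)·log₂[p(x,y)/(p(x)p(y))].
  (r,α): 0.07·log₂(0.7092) = -0.0347
  (r,β): 0.08·log₂(1.7316) = 0.0634
  (r,γ): 0.06·log₂(0.9217) = -0.0071
  (s,α): 0.13·log₂(1.6270) = 0.0913
  (s,β): 0.01·log₂(0.2674) = -0.0190
  (s,γ): 0.03·log₂(0.5693) = -0.0244
  (t,α): 0.27·log₂(0.9266) = -0.0297
  (t,β): 0.13·log₂(0.9531) = -0.0090
  (t,γ): 0.22·log₂(1.1446) = 0.0429
Sum = 0.074 bits.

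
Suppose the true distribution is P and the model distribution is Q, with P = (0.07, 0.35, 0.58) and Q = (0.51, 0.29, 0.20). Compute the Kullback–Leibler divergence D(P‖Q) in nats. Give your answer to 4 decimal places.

0.5443 nats

D(P‖Q) = Σ p·ln(p/q).
  0.07·ln(0.07/0.51) = -0.13901
  0.35·ln(0.35/0.29) = 0.06582
  0.58·ln(0.58/0.20) = 0.61753
D(P‖Q) = 0.5443 nats.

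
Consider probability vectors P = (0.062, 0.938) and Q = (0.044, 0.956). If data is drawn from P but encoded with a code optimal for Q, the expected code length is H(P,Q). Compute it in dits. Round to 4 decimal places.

0.1024 dits

H(P,Q) = −Σ p·log₁₀ q.
  −0.062·log₁₀(0.044) = 0.08411
  −0.938·log₁₀(0.956) = 0.01833
H(P,Q) = 0.1024 dits.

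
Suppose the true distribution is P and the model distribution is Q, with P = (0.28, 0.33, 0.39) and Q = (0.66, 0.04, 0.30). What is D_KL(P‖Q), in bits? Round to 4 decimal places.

0.8059 bits

D(P‖Q) = Σ p·log₂(p/q).
  0.28·log₂(0.28/0.66) = -0.34637
  0.33·log₂(0.33/0.04) = 1.00465
  0.39·log₂(0.39/0.30) = 0.14762
D(P‖Q) = 0.8059 bits.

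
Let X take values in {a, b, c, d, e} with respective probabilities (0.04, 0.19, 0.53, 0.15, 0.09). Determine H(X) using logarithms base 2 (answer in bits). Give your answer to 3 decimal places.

H(X) = −Σ p·log₂ p.
  −(0.04)·log₂(0.04) = 0.1858
  −(0.19)·log₂(0.19) = 0.4552
  −(0.53)·log₂(0.53) = 0.4854
  −(0.15)·log₂(0.15) = 0.4105
  −(0.09)·log₂(0.09) = 0.3127
Sum: 0.1858 + 0.4552 + 0.4854 + 0.4105 + 0.3127 = 1.850 bits.

1.850 bits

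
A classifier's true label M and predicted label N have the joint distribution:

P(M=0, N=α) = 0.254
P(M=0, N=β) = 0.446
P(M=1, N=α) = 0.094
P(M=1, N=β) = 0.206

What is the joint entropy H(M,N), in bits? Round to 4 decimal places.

H(M,N) = −Σ p(x,y)·log₂ p(x,y) over all 4 cells.
  cell (0,α): −0.254·log₂0.254 = 0.50218
  cell (0,β): −0.446·log₂0.446 = 0.51954
  cell (1,α): −0.094·log₂0.094 = 0.32065
  cell (1,β): −0.206·log₂0.206 = 0.46953
Sum = 1.8119 bits.

1.8119 bits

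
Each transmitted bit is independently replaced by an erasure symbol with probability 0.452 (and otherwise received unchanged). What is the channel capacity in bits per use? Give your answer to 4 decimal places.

Binary erasure channel: capacity C = 1 − ε.
C = 1 − 0.452 = 0.5480 bits per channel use.

0.5480 bits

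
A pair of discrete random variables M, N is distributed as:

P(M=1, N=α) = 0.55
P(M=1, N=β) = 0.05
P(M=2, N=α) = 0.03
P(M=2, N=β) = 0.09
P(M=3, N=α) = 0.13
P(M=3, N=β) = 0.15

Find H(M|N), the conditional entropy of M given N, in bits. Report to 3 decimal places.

Chain rule: H(M|N) = H(M,N) − H(N).
Marginals: p(M) = (0.6000, 0.1200, 0.2800), p(N) = (0.7100, 0.2900).
H(M,N) = 1.9481 bits; H(N) = 0.8687 bits.
H(M|N) = 1.9481 − 0.8687 = 1.079 bits.

1.079 bits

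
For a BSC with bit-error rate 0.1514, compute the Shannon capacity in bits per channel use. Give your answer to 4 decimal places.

0.3867 bits

Binary symmetric channel: C = 1 − h₂(ε) where h₂ is the binary entropy function.
h₂(0.1514) = −0.1514·log₂0.1514 − 0.8486·log₂0.8486 = 0.6133.
C = 1 − 0.6133 = 0.3867 bits per channel use.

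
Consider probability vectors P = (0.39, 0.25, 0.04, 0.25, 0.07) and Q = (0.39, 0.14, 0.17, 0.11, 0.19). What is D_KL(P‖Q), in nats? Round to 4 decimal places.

0.2224 nats

D(P‖Q) = Σ p·ln(p/q).
  0.39·ln(0.39/0.39) = 0.00000
  0.25·ln(0.25/0.14) = 0.14495
  0.04·ln(0.04/0.17) = -0.05788
  0.25·ln(0.25/0.11) = 0.20525
  0.07·ln(0.07/0.19) = -0.06990
D(P‖Q) = 0.2224 nats.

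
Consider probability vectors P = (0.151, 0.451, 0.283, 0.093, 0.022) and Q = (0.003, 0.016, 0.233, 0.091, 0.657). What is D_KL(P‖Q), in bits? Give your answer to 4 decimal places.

3.0006 bits

D(P‖Q) = Σ p·log₂(p/q).
  0.151·log₂(0.151/0.003) = 0.85367
  0.451·log₂(0.451/0.016) = 2.17246
  0.283·log₂(0.283/0.233) = 0.07937
  0.093·log₂(0.093/0.091) = 0.00292
  0.022·log₂(0.022/0.657) = -0.10781
D(P‖Q) = 3.0006 bits.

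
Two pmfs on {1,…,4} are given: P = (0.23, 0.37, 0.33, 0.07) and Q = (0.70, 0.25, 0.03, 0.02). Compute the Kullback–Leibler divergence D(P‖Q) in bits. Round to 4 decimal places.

D(P‖Q) = Σ p·log₂(p/q).
  0.23·log₂(0.23/0.70) = -0.36932
  0.37·log₂(0.37/0.25) = 0.20927
  0.33·log₂(0.33/0.03) = 1.14161
  0.07·log₂(0.07/0.02) = 0.12651
D(P‖Q) = 1.1081 bits.

1.1081 bits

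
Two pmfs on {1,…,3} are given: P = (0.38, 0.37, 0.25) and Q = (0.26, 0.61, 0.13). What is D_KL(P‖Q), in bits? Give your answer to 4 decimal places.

0.1770 bits

D(P‖Q) = Σ p·log₂(p/q).
  0.38·log₂(0.38/0.26) = 0.20805
  0.37·log₂(0.37/0.61) = -0.26688
  0.25·log₂(0.25/0.13) = 0.23585
D(P‖Q) = 0.1770 bits.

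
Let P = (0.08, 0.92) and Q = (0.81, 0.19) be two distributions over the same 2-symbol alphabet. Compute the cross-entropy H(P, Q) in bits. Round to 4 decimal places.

2.2286 bits

H(P,Q) = −Σ p·log₂ q.
  −0.08·log₂(0.81) = 0.02432
  −0.92·log₂(0.19) = 2.20425
H(P,Q) = 2.2286 bits.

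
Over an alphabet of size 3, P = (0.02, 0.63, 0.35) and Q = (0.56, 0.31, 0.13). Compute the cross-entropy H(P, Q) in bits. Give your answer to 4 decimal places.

H(P,Q) = −Σ p·log₂ q.
  −0.02·log₂(0.56) = 0.01673
  −0.63·log₂(0.31) = 1.06449
  −0.35·log₂(0.13) = 1.03020
H(P,Q) = 2.1114 bits.

2.1114 bits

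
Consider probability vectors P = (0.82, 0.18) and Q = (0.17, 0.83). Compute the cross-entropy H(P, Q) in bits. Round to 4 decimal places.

2.1446 bits

H(P,Q) = −Σ p·log₂ q.
  −0.82·log₂(0.17) = 2.09624
  −0.18·log₂(0.83) = 0.04839
H(P,Q) = 2.1446 bits.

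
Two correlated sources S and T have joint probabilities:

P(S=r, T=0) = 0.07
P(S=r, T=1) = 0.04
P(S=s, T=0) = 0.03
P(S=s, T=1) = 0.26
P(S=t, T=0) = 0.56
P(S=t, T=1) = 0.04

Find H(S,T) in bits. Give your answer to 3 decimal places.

1.766 bits

H(S,T) = −Σ p(x,y)·log₂ p(x,y) over all 6 cells.
  cell (r,0): −0.07·log₂0.07 = 0.2686
  cell (r,1): −0.04·log₂0.04 = 0.1858
  cell (s,0): −0.03·log₂0.03 = 0.1518
  cell (s,1): −0.26·log₂0.26 = 0.5053
  cell (t,0): −0.56·log₂0.56 = 0.4684
  cell (t,1): −0.04·log₂0.04 = 0.1858
Sum = 1.766 bits.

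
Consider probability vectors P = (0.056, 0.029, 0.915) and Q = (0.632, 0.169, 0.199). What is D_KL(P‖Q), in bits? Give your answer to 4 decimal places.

1.7444 bits

D(P‖Q) = Σ p·log₂(p/q).
  0.056·log₂(0.056/0.632) = -0.19580
  0.029·log₂(0.029/0.169) = -0.07374
  0.915·log₂(0.915/0.199) = 2.01392
D(P‖Q) = 1.7444 bits.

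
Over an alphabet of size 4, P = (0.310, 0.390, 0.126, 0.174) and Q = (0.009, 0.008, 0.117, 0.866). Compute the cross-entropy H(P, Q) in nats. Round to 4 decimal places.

H(P,Q) = −Σ p·ln q.
  −0.310·ln(0.009) = 1.46026
  −0.390·ln(0.008) = 1.88304
  −0.126·ln(0.117) = 0.27034
  −0.174·ln(0.866) = 0.02503
H(P,Q) = 3.6387 nats.

3.6387 nats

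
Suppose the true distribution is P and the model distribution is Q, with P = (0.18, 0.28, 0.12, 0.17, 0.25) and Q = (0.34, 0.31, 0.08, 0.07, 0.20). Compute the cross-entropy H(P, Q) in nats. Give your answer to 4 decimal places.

H(P,Q) = −Σ p·ln q.
  −0.18·ln(0.34) = 0.19419
  −0.28·ln(0.31) = 0.32793
  −0.12·ln(0.08) = 0.30309
  −0.17·ln(0.07) = 0.45207
  −0.25·ln(0.20) = 0.40236
H(P,Q) = 1.6796 nats.

1.6796 nats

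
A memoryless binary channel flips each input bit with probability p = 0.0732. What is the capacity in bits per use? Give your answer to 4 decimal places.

0.6222 bits

Binary symmetric channel: C = 1 − h₂(ε) where h₂ is the binary entropy function.
h₂(0.0732) = −0.0732·log₂0.0732 − 0.9268·log₂0.9268 = 0.3778.
C = 1 − 0.3778 = 0.6222 bits per channel use.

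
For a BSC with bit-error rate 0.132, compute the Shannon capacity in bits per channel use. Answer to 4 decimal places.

0.4371 bits

Binary symmetric channel: C = 1 − h₂(ε) where h₂ is the binary entropy function.
h₂(0.132) = −0.132·log₂0.132 − 0.868·log₂0.868 = 0.5629.
C = 1 − 0.5629 = 0.4371 bits per channel use.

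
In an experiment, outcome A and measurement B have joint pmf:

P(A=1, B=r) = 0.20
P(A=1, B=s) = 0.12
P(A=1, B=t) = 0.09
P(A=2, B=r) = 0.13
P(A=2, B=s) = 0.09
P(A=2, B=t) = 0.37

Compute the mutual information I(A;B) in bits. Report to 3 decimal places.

Marginals: p(A) = (0.4100, 0.5900), p(B) = (0.3300, 0.2100, 0.4600).
I(A;B) = Σ p(x,y)·log₂[p(x,y)/(p(x)p(y))].
  (1,r): 0.20·log₂(1.4782) = 0.1128
  (1,s): 0.12·log₂(1.3937) = 0.0575
  (1,t): 0.09·log₂(0.4772) = -0.0961
  (2,r): 0.13·log₂(0.6677) = -0.0758
  (2,s): 0.09·log₂(0.7264) = -0.0415
  (2,t): 0.37·log₂(1.3633) = 0.1654
Sum = 0.122 bits.

0.122 bits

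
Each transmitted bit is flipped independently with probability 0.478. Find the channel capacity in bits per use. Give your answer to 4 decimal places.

0.0014 bits

Binary symmetric channel: C = 1 − h₂(ε) where h₂ is the binary entropy function.
h₂(0.478) = −0.478·log₂0.478 − 0.522·log₂0.522 = 0.9986.
C = 1 − 0.9986 = 0.0014 bits per channel use.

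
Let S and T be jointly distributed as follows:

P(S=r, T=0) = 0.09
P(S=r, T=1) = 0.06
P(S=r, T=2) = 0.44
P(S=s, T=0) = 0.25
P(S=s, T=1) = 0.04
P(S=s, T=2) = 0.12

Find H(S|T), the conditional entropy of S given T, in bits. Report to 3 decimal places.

0.800 bits

Chain rule: H(S|T) = H(S,T) − H(T).
Marginals: p(S) = (0.5900, 0.4100), p(T) = (0.3400, 0.1000, 0.5600).
H(S,T) = 2.1302 bits; H(T) = 1.3298 bits.
H(S|T) = 2.1302 − 1.3298 = 0.800 bits.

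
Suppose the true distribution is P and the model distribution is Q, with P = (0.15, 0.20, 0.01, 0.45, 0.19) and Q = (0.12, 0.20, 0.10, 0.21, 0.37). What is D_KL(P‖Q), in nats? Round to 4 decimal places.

0.2268 nats

D(P‖Q) = Σ p·ln(p/q).
  0.15·ln(0.15/0.12) = 0.03347
  0.20·ln(0.20/0.20) = 0.00000
  0.01·ln(0.01/0.10) = -0.02303
  0.45·ln(0.45/0.21) = 0.34296
  0.19·ln(0.19/0.37) = -0.12663
D(P‖Q) = 0.2268 nats.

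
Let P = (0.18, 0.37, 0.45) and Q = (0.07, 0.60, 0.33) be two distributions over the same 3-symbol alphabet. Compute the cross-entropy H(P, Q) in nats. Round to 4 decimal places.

H(P,Q) = −Σ p·ln q.
  −0.18·ln(0.07) = 0.47867
  −0.37·ln(0.60) = 0.18901
  −0.45·ln(0.33) = 0.49890
H(P,Q) = 1.1666 nats.

1.1666 nats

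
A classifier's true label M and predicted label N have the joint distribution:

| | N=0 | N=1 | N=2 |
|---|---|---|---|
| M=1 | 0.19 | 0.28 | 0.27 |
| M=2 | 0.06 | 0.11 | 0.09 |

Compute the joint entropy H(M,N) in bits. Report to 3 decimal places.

2.386 bits

H(M,N) = −Σ p(x,y)·log₂ p(x,y) over all 6 cells.
  cell (1,0): −0.19·log₂0.19 = 0.4552
  cell (1,1): −0.28·log₂0.28 = 0.5142
  cell (1,2): −0.27·log₂0.27 = 0.5100
  cell (2,0): −0.06·log₂0.06 = 0.2435
  cell (2,1): −0.11·log₂0.11 = 0.3503
  cell (2,2): −0.09·log₂0.09 = 0.3127
Sum = 2.386 bits.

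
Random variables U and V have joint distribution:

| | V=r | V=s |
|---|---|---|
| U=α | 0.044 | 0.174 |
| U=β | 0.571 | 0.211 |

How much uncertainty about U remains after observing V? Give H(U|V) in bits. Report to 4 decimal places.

Chain rule: H(U|V) = H(U,V) − H(V).
Marginals: p(U) = (0.2180, 0.7820), p(V) = (0.6150, 0.3850).
H(U,V) = 1.5725 bits; H(V) = 0.9615 bits.
H(U|V) = 1.5725 − 0.9615 = 0.6110 bits.

0.6110 bits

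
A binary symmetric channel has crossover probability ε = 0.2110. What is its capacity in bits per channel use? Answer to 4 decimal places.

0.2566 bits

Binary symmetric channel: C = 1 − h₂(ε) where h₂ is the binary entropy function.
h₂(0.2110) = −0.2110·log₂0.2110 − 0.7890·log₂0.7890 = 0.7434.
C = 1 − 0.7434 = 0.2566 bits per channel use.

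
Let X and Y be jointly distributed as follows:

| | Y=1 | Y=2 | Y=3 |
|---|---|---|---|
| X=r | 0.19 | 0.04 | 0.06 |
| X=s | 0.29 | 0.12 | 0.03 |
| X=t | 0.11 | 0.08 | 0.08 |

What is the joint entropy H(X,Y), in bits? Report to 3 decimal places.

H(X,Y) = −Σ p(x,y)·log₂ p(x,y) over all 9 cells.
  cell (r,1): −0.19·log₂0.19 = 0.4552
  cell (r,2): −0.04·log₂0.04 = 0.1858
  cell (r,3): −0.06·log₂0.06 = 0.2435
  cell (s,1): −0.29·log₂0.29 = 0.5179
  cell (s,2): −0.12·log₂0.12 = 0.3671
  cell (s,3): −0.03·log₂0.03 = 0.1518
  cell (t,1): −0.11·log₂0.11 = 0.3503
  cell (t,2): −0.08·log₂0.08 = 0.2915
  cell (t,3): −0.08·log₂0.08 = 0.2915
Sum = 2.855 bits.

2.855 bits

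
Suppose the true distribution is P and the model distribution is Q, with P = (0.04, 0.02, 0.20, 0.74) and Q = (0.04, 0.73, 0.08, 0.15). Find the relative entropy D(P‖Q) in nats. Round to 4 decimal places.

D(P‖Q) = Σ p·ln(p/q).
  0.04·ln(0.04/0.04) = 0.00000
  0.02·ln(0.02/0.73) = -0.07195
  0.20·ln(0.20/0.08) = 0.18326
  0.74·ln(0.74/0.15) = 1.18105
D(P‖Q) = 1.2924 nats.

1.2924 nats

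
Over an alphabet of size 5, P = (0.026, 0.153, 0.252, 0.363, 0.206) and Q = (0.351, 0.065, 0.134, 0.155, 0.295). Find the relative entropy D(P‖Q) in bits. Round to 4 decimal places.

D(P‖Q) = Σ p·log₂(p/q).
  0.026·log₂(0.026/0.351) = -0.09763
  0.153·log₂(0.153/0.065) = 0.18896
  0.252·log₂(0.252/0.134) = 0.22962
  0.363·log₂(0.363/0.155) = 0.44566
  0.206·log₂(0.206/0.295) = -0.10672
D(P‖Q) = 0.6599 bits.

0.6599 bits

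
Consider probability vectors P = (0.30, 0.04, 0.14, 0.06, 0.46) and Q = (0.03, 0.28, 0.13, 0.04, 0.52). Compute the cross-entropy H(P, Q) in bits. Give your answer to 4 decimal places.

H(P,Q) = −Σ p·log₂ q.
  −0.30·log₂(0.03) = 1.51767
  −0.04·log₂(0.28) = 0.07346
  −0.14·log₂(0.13) = 0.41208
  −0.06·log₂(0.04) = 0.27863
  −0.46·log₂(0.52) = 0.43397
H(P,Q) = 2.7158 bits.

2.7158 bits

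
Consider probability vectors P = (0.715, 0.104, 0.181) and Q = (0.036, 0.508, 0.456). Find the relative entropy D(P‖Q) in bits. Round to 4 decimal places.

2.6037 bits

D(P‖Q) = Σ p·log₂(p/q).
  0.715·log₂(0.715/0.036) = 3.08299
  0.104·log₂(0.104/0.508) = -0.23798
  0.181·log₂(0.181/0.456) = -0.24128
D(P‖Q) = 2.6037 bits.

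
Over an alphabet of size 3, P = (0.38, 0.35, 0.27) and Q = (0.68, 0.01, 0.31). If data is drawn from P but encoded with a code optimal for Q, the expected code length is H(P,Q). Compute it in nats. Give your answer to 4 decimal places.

H(P,Q) = −Σ p·ln q.
  −0.38·ln(0.68) = 0.14655
  −0.35·ln(0.01) = 1.61181
  −0.27·ln(0.31) = 0.31622
H(P,Q) = 2.0746 nats.

2.0746 nats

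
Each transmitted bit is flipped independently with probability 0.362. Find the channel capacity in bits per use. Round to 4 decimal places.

Binary symmetric channel: C = 1 − h₂(ε) where h₂ is the binary entropy function.
h₂(0.362) = −0.362·log₂0.362 − 0.638·log₂0.638 = 0.9443.
C = 1 − 0.9443 = 0.0557 bits per channel use.

0.0557 bits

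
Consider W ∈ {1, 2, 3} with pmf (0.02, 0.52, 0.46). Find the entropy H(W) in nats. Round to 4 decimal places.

0.7755 nats

H(W) = −Σ p·ln p.
  −(0.02)·ln(0.02) = 0.07824
  −(0.52)·ln(0.52) = 0.34004
  −(0.46)·ln(0.46) = 0.35720
Sum: 0.07824 + 0.34004 + 0.35720 = 0.7755 nats.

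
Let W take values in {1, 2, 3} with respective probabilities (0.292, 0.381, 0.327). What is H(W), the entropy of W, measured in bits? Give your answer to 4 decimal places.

H(W) = −Σ p·log₂ p.
  −(0.292)·log₂(0.292) = 0.51858
  −(0.381)·log₂(0.381) = 0.53040
  −(0.327)·log₂(0.327) = 0.52733
Sum: 0.51858 + 0.53040 + 0.52733 = 1.5763 bits.

1.5763 bits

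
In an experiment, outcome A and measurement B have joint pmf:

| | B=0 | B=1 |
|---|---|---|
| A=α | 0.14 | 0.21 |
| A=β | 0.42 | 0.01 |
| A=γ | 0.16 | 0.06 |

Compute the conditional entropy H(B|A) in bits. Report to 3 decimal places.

Chain rule: H(B|A) = H(A,B) − H(A).
Marginals: p(A) = (0.3500, 0.4300, 0.2200), p(B) = (0.7200, 0.2800).
H(A,B) = 2.1286 bits; H(A) = 1.5342 bits.
H(B|A) = 2.1286 − 1.5342 = 0.594 bits.

0.594 bits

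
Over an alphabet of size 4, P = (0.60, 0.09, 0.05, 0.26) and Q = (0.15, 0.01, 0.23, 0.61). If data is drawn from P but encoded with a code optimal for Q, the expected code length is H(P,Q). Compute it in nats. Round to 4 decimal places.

1.7547 nats

H(P,Q) = −Σ p·ln q.
  −0.60·ln(0.15) = 1.13827
  −0.09·ln(0.01) = 0.41447
  −0.05·ln(0.23) = 0.07348
  −0.26·ln(0.61) = 0.12852
H(P,Q) = 1.7547 nats.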